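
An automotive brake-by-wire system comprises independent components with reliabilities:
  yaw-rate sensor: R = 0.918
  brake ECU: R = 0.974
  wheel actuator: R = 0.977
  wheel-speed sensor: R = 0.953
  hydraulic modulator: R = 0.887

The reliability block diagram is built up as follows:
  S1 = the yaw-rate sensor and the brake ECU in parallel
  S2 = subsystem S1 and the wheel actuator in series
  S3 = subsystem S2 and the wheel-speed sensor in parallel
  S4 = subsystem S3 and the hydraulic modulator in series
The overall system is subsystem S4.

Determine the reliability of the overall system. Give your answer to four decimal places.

0.8860

Parallel (yaw-rate sensor and brake ECU): 1 − (1 − 0.918000)(1 − 0.974000) = 0.997868
Series ([0.997868] and wheel actuator): 0.997868 × 0.977000 = 0.974917
Parallel ([0.974917] and wheel-speed sensor): 1 − (1 − 0.974917)(1 − 0.953000) = 0.998821
Series ([0.998821] and hydraulic modulator): 0.998821 × 0.887000 = 0.8860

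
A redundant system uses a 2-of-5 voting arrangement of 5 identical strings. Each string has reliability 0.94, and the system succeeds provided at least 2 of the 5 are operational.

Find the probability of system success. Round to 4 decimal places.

R = Σ_{i=2}^{5} C(5,i) p^i (1−p)^{5−i} with p = 0.94
C(5,2)·0.94^2·0.06^3 = 0.001909
C(5,3)·0.94^3·0.06^2 = 0.029901
C(5,4)·0.94^4·0.06^1 = 0.234225
C(5,5)·0.94^5·0.06^0 = 0.733904
Sum = 0.9999

0.9999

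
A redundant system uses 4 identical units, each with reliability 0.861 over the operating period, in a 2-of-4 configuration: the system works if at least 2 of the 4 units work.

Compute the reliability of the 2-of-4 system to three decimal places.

0.990

R = Σ_{i=2}^{4} C(4,i) p^i (1−p)^{4−i} with p = 0.861
C(4,2)·0.861^2·0.139^2 = 0.08594
C(4,3)·0.861^3·0.139^1 = 0.35488
C(4,4)·0.861^4·0.139^0 = 0.54956
Sum = 0.990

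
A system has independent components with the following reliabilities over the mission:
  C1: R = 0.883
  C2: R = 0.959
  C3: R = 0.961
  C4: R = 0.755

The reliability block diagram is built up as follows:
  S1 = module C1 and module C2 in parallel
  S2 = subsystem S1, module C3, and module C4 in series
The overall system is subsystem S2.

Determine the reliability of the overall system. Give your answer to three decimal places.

Parallel (C1 and C2): 1 − (1 − 0.88300)(1 − 0.95900) = 0.99520
Series ([0.99520], C3, and C4): 0.99520 × 0.96100 × 0.75500 = 0.722

0.722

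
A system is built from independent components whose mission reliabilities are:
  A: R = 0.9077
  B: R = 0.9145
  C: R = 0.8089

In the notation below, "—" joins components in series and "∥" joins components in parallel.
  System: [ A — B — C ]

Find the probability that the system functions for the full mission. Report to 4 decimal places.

0.6715

Series (A, B, and C): 0.907700 × 0.914500 × 0.808900 = 0.6715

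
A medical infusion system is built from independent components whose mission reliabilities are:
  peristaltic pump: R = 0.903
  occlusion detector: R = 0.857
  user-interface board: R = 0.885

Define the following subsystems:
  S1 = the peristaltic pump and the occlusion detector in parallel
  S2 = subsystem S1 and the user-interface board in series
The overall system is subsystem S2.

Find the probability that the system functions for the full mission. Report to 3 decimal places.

0.873

Parallel (peristaltic pump and occlusion detector): 1 − (1 − 0.90300)(1 − 0.85700) = 0.98613
Series ([0.98613] and user-interface board): 0.98613 × 0.88500 = 0.873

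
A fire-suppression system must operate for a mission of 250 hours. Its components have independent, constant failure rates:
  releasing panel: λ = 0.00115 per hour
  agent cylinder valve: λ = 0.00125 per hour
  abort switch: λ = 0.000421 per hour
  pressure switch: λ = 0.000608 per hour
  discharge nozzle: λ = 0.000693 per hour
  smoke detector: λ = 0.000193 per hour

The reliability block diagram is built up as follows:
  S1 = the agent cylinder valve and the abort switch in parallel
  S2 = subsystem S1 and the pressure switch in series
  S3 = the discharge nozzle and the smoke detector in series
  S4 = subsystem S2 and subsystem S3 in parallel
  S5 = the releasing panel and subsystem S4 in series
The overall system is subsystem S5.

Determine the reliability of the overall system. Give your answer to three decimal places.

R(releasing panel) = exp(−0.00115 × 250) = 0.75014
R(agent cylinder valve) = exp(−0.00125 × 250) = 0.73162
R(abort switch) = exp(−0.000421 × 250) = 0.90010
R(pressure switch) = exp(−0.000608 × 250) = 0.85899
R(discharge nozzle) = exp(−0.000693 × 250) = 0.84093
R(smoke detector) = exp(−0.000193 × 250) = 0.95290
Parallel (agent cylinder valve and abort switch): 1 − (1 − 0.73162)(1 − 0.90010) = 0.97319
Series ([0.97319] and pressure switch): 0.97319 × 0.85899 = 0.83596
Series (discharge nozzle and smoke detector): 0.84093 × 0.95290 = 0.80132
Parallel ([0.83596] and [0.80132]): 1 − (1 − 0.83596)(1 − 0.80132) = 0.96741
Series (releasing panel and [0.96741]): 0.75014 × 0.96741 = 0.726

0.726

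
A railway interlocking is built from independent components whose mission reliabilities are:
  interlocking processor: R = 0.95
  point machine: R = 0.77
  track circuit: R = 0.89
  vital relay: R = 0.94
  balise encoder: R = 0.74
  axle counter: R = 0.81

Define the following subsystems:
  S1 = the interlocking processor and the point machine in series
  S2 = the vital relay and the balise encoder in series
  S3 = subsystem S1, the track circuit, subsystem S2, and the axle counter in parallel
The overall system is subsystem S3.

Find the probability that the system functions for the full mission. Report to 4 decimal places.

0.9983

Series (interlocking processor and point machine): 0.950000 × 0.770000 = 0.731500
Series (vital relay and balise encoder): 0.940000 × 0.740000 = 0.695600
Parallel ([0.731500], track circuit, [0.695600], and axle counter): 1 − (1 − 0.731500)(1 − 0.890000)(1 − 0.695600)(1 − 0.810000) = 0.9983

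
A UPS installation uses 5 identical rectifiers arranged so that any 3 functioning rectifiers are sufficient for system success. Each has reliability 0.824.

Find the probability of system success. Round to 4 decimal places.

R = Σ_{i=3}^{5} C(5,i) p^i (1−p)^{5−i} with p = 0.824
C(5,3)·0.824^3·0.176^2 = 0.173303
C(5,4)·0.824^4·0.176^1 = 0.405687
C(5,5)·0.824^5·0.176^0 = 0.379871
Sum = 0.9589

0.9589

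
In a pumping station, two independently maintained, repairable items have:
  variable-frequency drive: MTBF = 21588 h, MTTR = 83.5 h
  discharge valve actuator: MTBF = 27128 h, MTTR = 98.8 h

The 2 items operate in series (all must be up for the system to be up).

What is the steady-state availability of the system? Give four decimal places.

0.9925

A(variable-frequency drive) = MTBF/(MTBF+MTTR) = 21588/(21588+83.5) = 0.996147
A(discharge valve actuator) = MTBF/(MTBF+MTTR) = 27128/(27128+98.8) = 0.996371
Series availability: 0.996147 × 0.996371 = 0.9925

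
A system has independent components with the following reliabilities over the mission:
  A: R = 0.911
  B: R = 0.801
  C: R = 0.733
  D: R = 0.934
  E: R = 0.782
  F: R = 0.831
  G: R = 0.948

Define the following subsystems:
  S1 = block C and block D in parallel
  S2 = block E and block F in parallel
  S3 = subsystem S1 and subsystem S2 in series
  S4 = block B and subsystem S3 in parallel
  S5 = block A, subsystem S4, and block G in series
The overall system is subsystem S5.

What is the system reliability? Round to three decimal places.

Parallel (C and D): 1 − (1 − 0.73300)(1 − 0.93400) = 0.98238
Parallel (E and F): 1 − (1 − 0.78200)(1 − 0.83100) = 0.96316
Series ([0.98238] and [0.96316]): 0.98238 × 0.96316 = 0.94619
Parallel (B and [0.94619]): 1 − (1 − 0.80100)(1 − 0.94619) = 0.98929
Series (A, [0.98929], and G): 0.91100 × 0.98929 × 0.94800 = 0.854

0.854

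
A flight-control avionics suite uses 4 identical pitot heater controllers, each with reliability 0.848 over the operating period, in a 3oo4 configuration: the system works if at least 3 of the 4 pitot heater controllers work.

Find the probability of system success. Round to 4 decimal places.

0.8879

R = Σ_{i=3}^{4} C(4,i) p^i (1−p)^{4−i} with p = 0.848
C(4,3)·0.848^3·0.152^1 = 0.370759
C(4,4)·0.848^4·0.152^0 = 0.517111
Sum = 0.8879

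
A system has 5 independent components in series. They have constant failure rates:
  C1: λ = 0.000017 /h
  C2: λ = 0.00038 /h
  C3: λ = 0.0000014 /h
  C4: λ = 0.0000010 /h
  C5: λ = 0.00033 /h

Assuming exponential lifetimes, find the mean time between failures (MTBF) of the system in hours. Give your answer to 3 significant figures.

Series of exponential components: λ_sys = Σ λ_i
λ_sys = 0.000017 + 0.00038 + 0.0000014 + 0.0000010 + 0.00033 = 7.2940e-04 /h
MTBF = 1 / λ_sys = 1370 h

1370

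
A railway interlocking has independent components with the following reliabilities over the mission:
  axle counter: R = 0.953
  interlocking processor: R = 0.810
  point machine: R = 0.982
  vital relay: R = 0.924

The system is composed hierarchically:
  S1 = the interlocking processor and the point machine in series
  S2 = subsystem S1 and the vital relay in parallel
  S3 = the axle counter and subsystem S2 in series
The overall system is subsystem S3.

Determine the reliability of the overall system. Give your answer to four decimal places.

Series (interlocking processor and point machine): 0.810000 × 0.982000 = 0.795420
Parallel ([0.795420] and vital relay): 1 − (1 − 0.795420)(1 − 0.924000) = 0.984452
Series (axle counter and [0.984452]): 0.953000 × 0.984452 = 0.9382

0.9382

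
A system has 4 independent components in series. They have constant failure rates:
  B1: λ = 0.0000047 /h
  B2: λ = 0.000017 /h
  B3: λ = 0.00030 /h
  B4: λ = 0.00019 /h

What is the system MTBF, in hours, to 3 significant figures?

Series of exponential components: λ_sys = Σ λ_i
λ_sys = 0.0000047 + 0.000017 + 0.00030 + 0.00019 = 5.1170e-04 /h
MTBF = 1 / λ_sys = 1950 h

1950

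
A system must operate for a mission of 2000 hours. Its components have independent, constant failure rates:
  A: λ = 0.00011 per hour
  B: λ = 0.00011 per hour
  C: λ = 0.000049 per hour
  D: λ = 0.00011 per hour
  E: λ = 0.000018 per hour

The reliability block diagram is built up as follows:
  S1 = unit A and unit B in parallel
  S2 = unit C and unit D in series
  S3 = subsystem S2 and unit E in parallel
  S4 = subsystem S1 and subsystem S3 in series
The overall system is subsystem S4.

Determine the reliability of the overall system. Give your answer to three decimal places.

R(A) = exp(−0.00011 × 2000) = 0.80252
R(B) = exp(−0.00011 × 2000) = 0.80252
R(C) = exp(−0.000049 × 2000) = 0.90665
R(D) = exp(−0.00011 × 2000) = 0.80252
R(E) = exp(−0.000018 × 2000) = 0.96464
Parallel (A and B): 1 − (1 − 0.80252)(1 − 0.80252) = 0.96100
Series (C and D): 0.90665 × 0.80252 = 0.72760
Parallel ([0.72760] and E): 1 − (1 − 0.72760)(1 − 0.96464) = 0.99037
Series ([0.96100] and [0.99037]): 0.96100 × 0.99037 = 0.952

0.952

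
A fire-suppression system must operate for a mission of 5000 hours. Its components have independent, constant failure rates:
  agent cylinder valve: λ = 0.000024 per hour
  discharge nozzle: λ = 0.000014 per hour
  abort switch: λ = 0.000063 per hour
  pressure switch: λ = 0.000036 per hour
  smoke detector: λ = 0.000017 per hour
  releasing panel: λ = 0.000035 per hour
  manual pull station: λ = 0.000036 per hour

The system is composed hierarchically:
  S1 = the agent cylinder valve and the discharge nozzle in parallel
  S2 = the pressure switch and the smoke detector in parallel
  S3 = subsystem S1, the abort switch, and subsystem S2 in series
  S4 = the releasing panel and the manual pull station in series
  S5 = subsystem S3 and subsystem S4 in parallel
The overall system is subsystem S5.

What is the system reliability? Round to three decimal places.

0.915

R(agent cylinder valve) = exp(−0.000024 × 5000) = 0.88692
R(discharge nozzle) = exp(−0.000014 × 5000) = 0.93239
R(abort switch) = exp(−0.000063 × 5000) = 0.72979
R(pressure switch) = exp(−0.000036 × 5000) = 0.83527
R(smoke detector) = exp(−0.000017 × 5000) = 0.91851
R(releasing panel) = exp(−0.000035 × 5000) = 0.83946
R(manual pull station) = exp(−0.000036 × 5000) = 0.83527
Parallel (agent cylinder valve and discharge nozzle): 1 − (1 − 0.88692)(1 − 0.93239) = 0.99235
Parallel (pressure switch and smoke detector): 1 − (1 − 0.83527)(1 − 0.91851) = 0.98658
Series ([0.99235], abort switch, and [0.98658]): 0.99235 × 0.72979 × 0.98658 = 0.71449
Series (releasing panel and manual pull station): 0.83946 × 0.83527 = 0.70118
Parallel ([0.71449] and [0.70118]): 1 − (1 − 0.71449)(1 − 0.70118) = 0.915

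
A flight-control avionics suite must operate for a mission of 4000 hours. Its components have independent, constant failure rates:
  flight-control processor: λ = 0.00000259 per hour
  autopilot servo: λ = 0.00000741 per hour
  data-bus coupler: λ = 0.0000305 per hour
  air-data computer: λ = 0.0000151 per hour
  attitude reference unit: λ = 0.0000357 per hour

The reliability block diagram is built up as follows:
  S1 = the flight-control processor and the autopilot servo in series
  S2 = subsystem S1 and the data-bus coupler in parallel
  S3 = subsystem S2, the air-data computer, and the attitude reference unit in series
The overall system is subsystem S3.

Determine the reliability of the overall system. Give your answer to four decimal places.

0.8124

R(flight-control processor) = exp(−0.00000259 × 4000) = 0.989693
R(autopilot servo) = exp(−0.00000741 × 4000) = 0.970795
R(data-bus coupler) = exp(−0.0000305 × 4000) = 0.885148
R(air-data computer) = exp(−0.0000151 × 4000) = 0.941388
R(attitude reference unit) = exp(−0.0000357 × 4000) = 0.866927
Series (flight-control processor and autopilot servo): 0.989693 × 0.970795 = 0.960789
Parallel ([0.960789] and data-bus coupler): 1 − (1 − 0.960789)(1 − 0.885148) = 0.995497
Series ([0.995497], air-data computer, and attitude reference unit): 0.995497 × 0.941388 × 0.866927 = 0.8124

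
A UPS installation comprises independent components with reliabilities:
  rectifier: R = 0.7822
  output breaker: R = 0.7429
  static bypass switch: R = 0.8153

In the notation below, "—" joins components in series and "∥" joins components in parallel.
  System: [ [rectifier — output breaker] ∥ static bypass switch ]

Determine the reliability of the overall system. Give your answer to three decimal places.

0.923

Series (rectifier and output breaker): 0.78220 × 0.74290 = 0.58110
Parallel ([0.58110] and static bypass switch): 1 − (1 − 0.58110)(1 − 0.81530) = 0.923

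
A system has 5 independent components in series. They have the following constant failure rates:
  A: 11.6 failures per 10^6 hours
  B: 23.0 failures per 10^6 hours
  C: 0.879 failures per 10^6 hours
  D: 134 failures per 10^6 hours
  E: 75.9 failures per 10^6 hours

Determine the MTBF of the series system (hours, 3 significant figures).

4080

Series of exponential components: λ_sys = Σ λ_i
λ_sys = 0.0000116 + 0.0000230 + 0.000000879 + 0.000134 + 0.0000759 = 2.4538e-04 /h
MTBF = 1 / λ_sys = 4080 h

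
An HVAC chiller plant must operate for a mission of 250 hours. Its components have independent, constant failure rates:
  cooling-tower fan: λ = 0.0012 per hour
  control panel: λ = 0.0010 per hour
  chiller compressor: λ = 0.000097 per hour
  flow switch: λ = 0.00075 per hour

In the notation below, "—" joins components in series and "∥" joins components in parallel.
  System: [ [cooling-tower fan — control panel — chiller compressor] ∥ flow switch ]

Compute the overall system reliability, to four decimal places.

0.9253

R(cooling-tower fan) = exp(−0.0012 × 250) = 0.740818
R(control panel) = exp(−0.0010 × 250) = 0.778801
R(chiller compressor) = exp(−0.000097 × 250) = 0.976042
R(flow switch) = exp(−0.00075 × 250) = 0.829029
Series (cooling-tower fan, control panel, and chiller compressor): 0.740818 × 0.778801 × 0.976042 = 0.563127
Parallel ([0.563127] and flow switch): 1 − (1 − 0.563127)(1 − 0.829029) = 0.9253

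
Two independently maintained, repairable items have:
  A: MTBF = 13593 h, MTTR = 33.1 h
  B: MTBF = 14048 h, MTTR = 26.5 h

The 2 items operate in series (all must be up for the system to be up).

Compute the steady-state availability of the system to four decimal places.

A(A) = MTBF/(MTBF+MTTR) = 13593/(13593+33.1) = 0.997571
A(B) = MTBF/(MTBF+MTTR) = 14048/(14048+26.5) = 0.998117
Series availability: 0.997571 × 0.998117 = 0.9957

0.9957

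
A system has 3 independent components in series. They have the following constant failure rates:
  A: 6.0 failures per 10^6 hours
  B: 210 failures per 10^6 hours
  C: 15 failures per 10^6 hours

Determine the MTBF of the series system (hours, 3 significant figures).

4330

Series of exponential components: λ_sys = Σ λ_i
λ_sys = 0.0000060 + 0.00021 + 0.000015 = 2.3100e-04 /h
MTBF = 1 / λ_sys = 4330 h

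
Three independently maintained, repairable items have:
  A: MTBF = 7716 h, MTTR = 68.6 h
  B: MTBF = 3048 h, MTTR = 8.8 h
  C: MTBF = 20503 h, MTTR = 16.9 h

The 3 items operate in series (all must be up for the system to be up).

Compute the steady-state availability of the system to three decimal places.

0.988

A(A) = MTBF/(MTBF+MTTR) = 7716/(7716+68.6) = 0.991188
A(B) = MTBF/(MTBF+MTTR) = 3048/(3048+8.8) = 0.997121
A(C) = MTBF/(MTBF+MTTR) = 20503/(20503+16.9) = 0.999176
Series availability: 0.991188 × 0.997121 × 0.999176 = 0.988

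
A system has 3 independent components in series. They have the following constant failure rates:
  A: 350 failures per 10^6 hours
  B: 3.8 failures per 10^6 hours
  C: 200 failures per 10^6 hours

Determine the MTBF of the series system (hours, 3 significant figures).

1810

Series of exponential components: λ_sys = Σ λ_i
λ_sys = 0.00035 + 0.0000038 + 0.00020 = 5.5380e-04 /h
MTBF = 1 / λ_sys = 1810 h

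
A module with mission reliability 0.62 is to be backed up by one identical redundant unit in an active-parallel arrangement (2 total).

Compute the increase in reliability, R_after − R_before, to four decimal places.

0.2356

R_before = 0.62
R_after = 1 − (1 − 0.62)^2 = 0.8556
ΔR = 0.8556 − 0.62 = 0.2356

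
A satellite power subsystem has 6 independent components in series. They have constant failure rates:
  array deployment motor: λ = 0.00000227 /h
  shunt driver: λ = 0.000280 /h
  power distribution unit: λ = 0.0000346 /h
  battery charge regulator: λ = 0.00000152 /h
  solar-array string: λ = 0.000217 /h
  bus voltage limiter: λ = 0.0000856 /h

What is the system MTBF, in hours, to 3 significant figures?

1610

Series of exponential components: λ_sys = Σ λ_i
λ_sys = 0.00000227 + 0.000280 + 0.0000346 + 0.00000152 + 0.000217 + 0.0000856 = 6.2099e-04 /h
MTBF = 1 / λ_sys = 1610 h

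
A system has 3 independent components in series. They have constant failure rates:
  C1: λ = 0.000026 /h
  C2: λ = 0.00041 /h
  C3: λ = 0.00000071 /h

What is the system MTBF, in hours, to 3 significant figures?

Series of exponential components: λ_sys = Σ λ_i
λ_sys = 0.000026 + 0.00041 + 0.00000071 = 4.3671e-04 /h
MTBF = 1 / λ_sys = 2290 h

2290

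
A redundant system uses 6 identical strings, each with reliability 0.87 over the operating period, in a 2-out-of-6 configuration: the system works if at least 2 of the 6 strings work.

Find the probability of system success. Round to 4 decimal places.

R = Σ_{i=2}^{6} C(6,i) p^i (1−p)^{6−i} with p = 0.87
C(6,2)·0.87^2·0.13^4 = 0.003243
C(6,3)·0.87^3·0.13^3 = 0.028935
C(6,4)·0.87^4·0.13^2 = 0.145230
C(6,5)·0.87^5·0.13^1 = 0.388768
C(6,6)·0.87^6·0.13^0 = 0.433626
Sum = 0.9998

0.9998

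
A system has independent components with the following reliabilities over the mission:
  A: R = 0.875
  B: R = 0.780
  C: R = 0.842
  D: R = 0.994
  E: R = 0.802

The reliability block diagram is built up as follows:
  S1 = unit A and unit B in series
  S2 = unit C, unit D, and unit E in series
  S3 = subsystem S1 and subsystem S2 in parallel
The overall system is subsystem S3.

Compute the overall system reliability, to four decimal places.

0.8956

Series (A and B): 0.875000 × 0.780000 = 0.682500
Series (C, D, and E): 0.842000 × 0.994000 × 0.802000 = 0.671232
Parallel ([0.682500] and [0.671232]): 1 − (1 − 0.682500)(1 − 0.671232) = 0.8956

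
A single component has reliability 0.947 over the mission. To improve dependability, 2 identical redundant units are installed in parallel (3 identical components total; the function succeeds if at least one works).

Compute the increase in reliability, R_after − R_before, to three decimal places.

0.053

R_before = 0.947
R_after = 1 − (1 − 0.947)^3 = 1.000
ΔR = 1.000 − 0.947 = 0.053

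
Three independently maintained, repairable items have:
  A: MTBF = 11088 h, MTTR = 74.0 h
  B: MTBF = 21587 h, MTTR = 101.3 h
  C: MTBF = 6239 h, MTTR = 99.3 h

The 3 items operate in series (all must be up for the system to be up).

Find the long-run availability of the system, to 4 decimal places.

0.9732

A(A) = MTBF/(MTBF+MTTR) = 11088/(11088+74.0) = 0.993370
A(B) = MTBF/(MTBF+MTTR) = 21587/(21587+101.3) = 0.995329
A(C) = MTBF/(MTBF+MTTR) = 6239/(6239+99.3) = 0.984333
Series availability: 0.993370 × 0.995329 × 0.984333 = 0.9732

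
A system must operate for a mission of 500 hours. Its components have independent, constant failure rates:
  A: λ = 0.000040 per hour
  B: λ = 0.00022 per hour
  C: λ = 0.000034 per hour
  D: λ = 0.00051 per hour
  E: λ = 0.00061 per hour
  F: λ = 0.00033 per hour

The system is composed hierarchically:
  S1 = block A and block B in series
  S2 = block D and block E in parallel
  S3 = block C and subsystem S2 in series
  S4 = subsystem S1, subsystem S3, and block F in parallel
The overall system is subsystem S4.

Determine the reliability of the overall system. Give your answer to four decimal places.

R(A) = exp(−0.000040 × 500) = 0.980199
R(B) = exp(−0.00022 × 500) = 0.895834
R(C) = exp(−0.000034 × 500) = 0.983144
R(D) = exp(−0.00051 × 500) = 0.774916
R(E) = exp(−0.00061 × 500) = 0.737123
R(F) = exp(−0.00033 × 500) = 0.847894
Series (A and B): 0.980199 × 0.895834 = 0.878096
Parallel (D and E): 1 − (1 − 0.774916)(1 − 0.737123) = 0.940831
Series (C and [0.940831]): 0.983144 × 0.940831 = 0.924972
Parallel ([0.878096], [0.924972], and F): 1 − (1 − 0.878096)(1 − 0.924972)(1 − 0.847894) = 0.9986

0.9986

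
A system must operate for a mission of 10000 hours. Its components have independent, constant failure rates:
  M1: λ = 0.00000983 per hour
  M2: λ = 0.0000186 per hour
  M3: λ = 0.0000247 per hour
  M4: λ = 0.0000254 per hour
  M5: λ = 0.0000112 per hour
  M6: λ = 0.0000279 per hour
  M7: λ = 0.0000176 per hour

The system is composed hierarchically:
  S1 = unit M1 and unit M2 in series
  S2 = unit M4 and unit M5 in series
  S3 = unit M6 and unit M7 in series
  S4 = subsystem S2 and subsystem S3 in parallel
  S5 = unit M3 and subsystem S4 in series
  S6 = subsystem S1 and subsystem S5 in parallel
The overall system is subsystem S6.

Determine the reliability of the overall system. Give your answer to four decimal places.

R(M1) = exp(−0.00000983 × 10000) = 0.906377
R(M2) = exp(−0.0000186 × 10000) = 0.830274
R(M3) = exp(−0.0000247 × 10000) = 0.781141
R(M4) = exp(−0.0000254 × 10000) = 0.775692
R(M5) = exp(−0.0000112 × 10000) = 0.894044
R(M6) = exp(−0.0000279 × 10000) = 0.756540
R(M7) = exp(−0.0000176 × 10000) = 0.838618
Series (M1 and M2): 0.906377 × 0.830274 = 0.752541
Series (M4 and M5): 0.775692 × 0.894044 = 0.693503
Series (M6 and M7): 0.756540 × 0.838618 = 0.634448
Parallel ([0.693503] and [0.634448]): 1 − (1 − 0.693503)(1 − 0.634448) = 0.887959
Series (M3 and [0.887959]): 0.781141 × 0.887959 = 0.693621
Parallel ([0.752541] and [0.693621]): 1 − (1 − 0.752541)(1 − 0.693621) = 0.9242

0.9242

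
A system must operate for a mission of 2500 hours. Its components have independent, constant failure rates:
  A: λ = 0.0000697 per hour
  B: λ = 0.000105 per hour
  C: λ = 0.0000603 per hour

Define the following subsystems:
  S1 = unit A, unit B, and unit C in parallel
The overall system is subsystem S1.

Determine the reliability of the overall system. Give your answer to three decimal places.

R(A) = exp(−0.0000697 × 2500) = 0.84009
R(B) = exp(−0.000105 × 2500) = 0.76913
R(C) = exp(−0.0000603 × 2500) = 0.86006
Parallel (A, B, and C): 1 − (1 − 0.84009)(1 − 0.76913)(1 − 0.86006) = 0.995

0.995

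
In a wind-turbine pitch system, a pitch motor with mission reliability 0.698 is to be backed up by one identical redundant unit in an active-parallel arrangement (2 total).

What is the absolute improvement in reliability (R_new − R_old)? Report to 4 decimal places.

R_before = 0.698
R_after = 1 − (1 − 0.698)^2 = 0.9088
ΔR = 0.9088 − 0.698 = 0.2108

0.2108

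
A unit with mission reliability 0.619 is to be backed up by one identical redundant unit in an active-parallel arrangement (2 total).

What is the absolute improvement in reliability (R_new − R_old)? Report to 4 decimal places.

0.2358

R_before = 0.619
R_after = 1 − (1 − 0.619)^2 = 0.8548
ΔR = 0.8548 − 0.619 = 0.2358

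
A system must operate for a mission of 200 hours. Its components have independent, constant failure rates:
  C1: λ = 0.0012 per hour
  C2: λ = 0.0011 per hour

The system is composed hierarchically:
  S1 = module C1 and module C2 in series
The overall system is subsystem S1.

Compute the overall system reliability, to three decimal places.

0.631

R(C1) = exp(−0.0012 × 200) = 0.78663
R(C2) = exp(−0.0011 × 200) = 0.80252
Series (C1 and C2): 0.78663 × 0.80252 = 0.631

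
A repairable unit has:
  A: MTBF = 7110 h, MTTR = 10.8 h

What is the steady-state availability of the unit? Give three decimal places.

0.998

A(A) = MTBF/(MTBF+MTTR) = 7110/(7110+10.8) = 0.998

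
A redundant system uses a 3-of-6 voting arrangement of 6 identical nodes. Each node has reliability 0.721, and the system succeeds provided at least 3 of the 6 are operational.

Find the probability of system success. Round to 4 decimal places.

R = Σ_{i=3}^{6} C(6,i) p^i (1−p)^{6−i} with p = 0.721
C(6,3)·0.721^3·0.279^3 = 0.162798
C(6,4)·0.721^4·0.279^2 = 0.315530
C(6,5)·0.721^5·0.279^1 = 0.326161
C(6,6)·0.721^6·0.279^0 = 0.140479
Sum = 0.9450

0.9450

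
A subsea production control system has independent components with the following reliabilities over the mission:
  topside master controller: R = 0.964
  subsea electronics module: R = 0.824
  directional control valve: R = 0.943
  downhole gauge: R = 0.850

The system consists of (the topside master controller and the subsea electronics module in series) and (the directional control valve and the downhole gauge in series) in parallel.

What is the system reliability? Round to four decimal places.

0.9592

Series (topside master controller and subsea electronics module): 0.964000 × 0.824000 = 0.794336
Series (directional control valve and downhole gauge): 0.943000 × 0.850000 = 0.801550
Parallel ([0.794336] and [0.801550]): 1 − (1 − 0.794336)(1 − 0.801550) = 0.9592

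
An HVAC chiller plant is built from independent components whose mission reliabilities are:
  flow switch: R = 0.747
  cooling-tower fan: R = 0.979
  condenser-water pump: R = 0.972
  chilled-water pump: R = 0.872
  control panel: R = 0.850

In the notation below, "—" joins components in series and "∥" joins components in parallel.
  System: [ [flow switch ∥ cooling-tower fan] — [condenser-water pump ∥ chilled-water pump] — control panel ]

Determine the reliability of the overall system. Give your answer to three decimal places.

Parallel (flow switch and cooling-tower fan): 1 − (1 − 0.74700)(1 − 0.97900) = 0.99469
Parallel (condenser-water pump and chilled-water pump): 1 − (1 − 0.97200)(1 − 0.87200) = 0.99642
Series ([0.99469], [0.99642], and control panel): 0.99469 × 0.99642 × 0.85000 = 0.842

0.842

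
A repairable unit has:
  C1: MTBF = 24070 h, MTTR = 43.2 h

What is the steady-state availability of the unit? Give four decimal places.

0.9982

A(C1) = MTBF/(MTBF+MTTR) = 24070/(24070+43.2) = 0.9982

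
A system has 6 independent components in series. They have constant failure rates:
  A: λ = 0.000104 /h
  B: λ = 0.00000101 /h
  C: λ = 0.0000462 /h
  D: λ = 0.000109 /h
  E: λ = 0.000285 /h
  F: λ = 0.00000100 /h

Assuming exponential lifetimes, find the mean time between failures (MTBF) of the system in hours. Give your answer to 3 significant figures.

1830

Series of exponential components: λ_sys = Σ λ_i
λ_sys = 0.000104 + 0.00000101 + 0.0000462 + 0.000109 + 0.000285 + 0.00000100 = 5.4621e-04 /h
MTBF = 1 / λ_sys = 1830 h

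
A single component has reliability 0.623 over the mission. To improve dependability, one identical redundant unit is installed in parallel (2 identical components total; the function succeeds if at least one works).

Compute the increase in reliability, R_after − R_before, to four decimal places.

R_before = 0.623
R_after = 1 − (1 − 0.623)^2 = 0.8579
ΔR = 0.8579 − 0.623 = 0.2349

0.2349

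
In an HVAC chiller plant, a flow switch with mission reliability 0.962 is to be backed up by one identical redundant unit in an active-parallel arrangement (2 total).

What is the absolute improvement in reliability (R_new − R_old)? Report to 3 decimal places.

0.037

R_before = 0.962
R_after = 1 − (1 − 0.962)^2 = 0.999
ΔR = 0.999 − 0.962 = 0.037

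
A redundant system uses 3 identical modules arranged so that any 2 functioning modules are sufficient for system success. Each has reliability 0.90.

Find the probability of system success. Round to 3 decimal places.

R = Σ_{i=2}^{3} C(3,i) p^i (1−p)^{3−i} with p = 0.90
C(3,2)·0.90^2·0.10^1 = 0.24300
C(3,3)·0.90^3·0.10^0 = 0.72900
Sum = 0.972

0.972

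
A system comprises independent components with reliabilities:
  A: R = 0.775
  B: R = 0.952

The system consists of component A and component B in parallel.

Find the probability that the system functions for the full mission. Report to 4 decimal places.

0.9892

Parallel (A and B): 1 − (1 − 0.775000)(1 − 0.952000) = 0.9892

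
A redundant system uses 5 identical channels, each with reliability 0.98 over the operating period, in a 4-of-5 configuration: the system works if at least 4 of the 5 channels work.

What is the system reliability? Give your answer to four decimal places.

0.9962

R = Σ_{i=4}^{5} C(5,i) p^i (1−p)^{5−i} with p = 0.98
C(5,4)·0.98^4·0.02^1 = 0.092237
C(5,5)·0.98^5·0.02^0 = 0.903921
Sum = 0.9962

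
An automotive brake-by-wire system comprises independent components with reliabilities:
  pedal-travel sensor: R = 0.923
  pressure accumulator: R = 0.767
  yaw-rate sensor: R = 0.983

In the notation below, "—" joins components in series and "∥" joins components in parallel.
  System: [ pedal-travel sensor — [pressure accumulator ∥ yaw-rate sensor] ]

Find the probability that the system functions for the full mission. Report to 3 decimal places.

0.919

Parallel (pressure accumulator and yaw-rate sensor): 1 − (1 − 0.76700)(1 − 0.98300) = 0.99604
Series (pedal-travel sensor and [0.99604]): 0.92300 × 0.99604 = 0.919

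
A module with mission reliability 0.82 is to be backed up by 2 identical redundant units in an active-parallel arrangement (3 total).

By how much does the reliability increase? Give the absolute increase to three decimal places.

0.174

R_before = 0.82
R_after = 1 − (1 − 0.82)^3 = 0.994
ΔR = 0.994 − 0.82 = 0.174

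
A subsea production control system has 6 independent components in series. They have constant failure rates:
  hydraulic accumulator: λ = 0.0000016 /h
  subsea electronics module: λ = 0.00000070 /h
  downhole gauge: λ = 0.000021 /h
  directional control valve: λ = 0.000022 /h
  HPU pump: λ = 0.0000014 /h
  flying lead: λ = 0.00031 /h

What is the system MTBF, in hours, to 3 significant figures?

Series of exponential components: λ_sys = Σ λ_i
λ_sys = 0.0000016 + 0.00000070 + 0.000021 + 0.000022 + 0.0000014 + 0.00031 = 3.5670e-04 /h
MTBF = 1 / λ_sys = 2800 h

2800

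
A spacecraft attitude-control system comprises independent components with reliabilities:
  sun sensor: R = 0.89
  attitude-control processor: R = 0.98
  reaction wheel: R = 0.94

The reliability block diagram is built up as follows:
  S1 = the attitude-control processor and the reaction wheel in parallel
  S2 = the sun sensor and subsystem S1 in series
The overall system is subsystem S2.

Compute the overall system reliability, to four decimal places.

0.8889

Parallel (attitude-control processor and reaction wheel): 1 − (1 − 0.980000)(1 − 0.940000) = 0.998800
Series (sun sensor and [0.998800]): 0.890000 × 0.998800 = 0.8889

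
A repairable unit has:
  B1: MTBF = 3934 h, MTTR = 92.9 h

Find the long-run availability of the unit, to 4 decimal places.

A(B1) = MTBF/(MTBF+MTTR) = 3934/(3934+92.9) = 0.9769

0.9769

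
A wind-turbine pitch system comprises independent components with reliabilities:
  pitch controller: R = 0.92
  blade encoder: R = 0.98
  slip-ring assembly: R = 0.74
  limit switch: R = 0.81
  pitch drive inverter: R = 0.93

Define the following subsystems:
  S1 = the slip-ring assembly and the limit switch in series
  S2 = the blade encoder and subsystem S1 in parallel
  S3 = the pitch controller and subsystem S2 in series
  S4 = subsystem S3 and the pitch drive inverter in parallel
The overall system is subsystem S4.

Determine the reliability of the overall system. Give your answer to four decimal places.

0.9939

Series (slip-ring assembly and limit switch): 0.740000 × 0.810000 = 0.599400
Parallel (blade encoder and [0.599400]): 1 − (1 − 0.980000)(1 − 0.599400) = 0.991988
Series (pitch controller and [0.991988]): 0.920000 × 0.991988 = 0.912629
Parallel ([0.912629] and pitch drive inverter): 1 − (1 − 0.912629)(1 − 0.930000) = 0.9939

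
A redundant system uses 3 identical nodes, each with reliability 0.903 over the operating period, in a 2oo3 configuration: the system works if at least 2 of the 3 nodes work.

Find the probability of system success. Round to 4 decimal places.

0.9736

R = Σ_{i=2}^{3} C(3,i) p^i (1−p)^{3−i} with p = 0.903
C(3,2)·0.903^2·0.097^1 = 0.237284
C(3,3)·0.903^3·0.097^0 = 0.736314
Sum = 0.9736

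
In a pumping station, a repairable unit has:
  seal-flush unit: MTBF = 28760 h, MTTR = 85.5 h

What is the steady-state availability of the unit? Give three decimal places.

A(seal-flush unit) = MTBF/(MTBF+MTTR) = 28760/(28760+85.5) = 0.997

0.997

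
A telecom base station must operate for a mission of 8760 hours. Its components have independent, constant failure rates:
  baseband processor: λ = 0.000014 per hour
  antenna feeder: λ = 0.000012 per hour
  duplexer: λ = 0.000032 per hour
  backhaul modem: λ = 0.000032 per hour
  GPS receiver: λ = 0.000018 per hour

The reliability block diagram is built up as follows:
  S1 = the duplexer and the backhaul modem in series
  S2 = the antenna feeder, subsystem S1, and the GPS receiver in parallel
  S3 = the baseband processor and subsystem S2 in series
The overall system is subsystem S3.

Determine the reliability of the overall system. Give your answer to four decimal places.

R(baseband processor) = exp(−0.000014 × 8760) = 0.884582
R(antenna feeder) = exp(−0.000012 × 8760) = 0.900216
R(duplexer) = exp(−0.000032 × 8760) = 0.755542
R(backhaul modem) = exp(−0.000032 × 8760) = 0.755542
R(GPS receiver) = exp(−0.000018 × 8760) = 0.854123
Series (duplexer and backhaul modem): 0.755542 × 0.755542 = 0.570844
Parallel (antenna feeder, [0.570844], and GPS receiver): 1 − (1 − 0.900216)(1 − 0.570844)(1 − 0.854123) = 0.993753
Series (baseband processor and [0.993753]): 0.884582 × 0.993753 = 0.8791

0.8791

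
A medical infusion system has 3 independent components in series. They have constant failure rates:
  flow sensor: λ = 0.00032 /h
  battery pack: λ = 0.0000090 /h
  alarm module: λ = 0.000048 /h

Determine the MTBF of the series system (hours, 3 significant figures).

2650

Series of exponential components: λ_sys = Σ λ_i
λ_sys = 0.00032 + 0.0000090 + 0.000048 = 3.7700e-04 /h
MTBF = 1 / λ_sys = 2650 h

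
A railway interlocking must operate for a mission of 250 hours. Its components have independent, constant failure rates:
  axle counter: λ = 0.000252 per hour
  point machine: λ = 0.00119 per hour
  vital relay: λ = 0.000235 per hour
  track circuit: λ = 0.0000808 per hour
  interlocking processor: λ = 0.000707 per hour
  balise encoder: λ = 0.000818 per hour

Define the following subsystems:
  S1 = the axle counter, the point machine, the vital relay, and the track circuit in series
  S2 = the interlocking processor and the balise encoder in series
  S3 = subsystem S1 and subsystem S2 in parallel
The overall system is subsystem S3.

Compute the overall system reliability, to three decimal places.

0.887

R(axle counter) = exp(−0.000252 × 250) = 0.93894
R(point machine) = exp(−0.00119 × 250) = 0.74267
R(vital relay) = exp(−0.000235 × 250) = 0.94294
R(track circuit) = exp(−0.0000808 × 250) = 0.98000
R(interlocking processor) = exp(−0.000707 × 250) = 0.83799
R(balise encoder) = exp(−0.000818 × 250) = 0.81505
Series (axle counter, point machine, vital relay, and track circuit): 0.93894 × 0.74267 × 0.94294 × 0.98000 = 0.64438
Series (interlocking processor and balise encoder): 0.83799 × 0.81505 = 0.68300
Parallel ([0.64438] and [0.68300]): 1 − (1 − 0.64438)(1 − 0.68300) = 0.887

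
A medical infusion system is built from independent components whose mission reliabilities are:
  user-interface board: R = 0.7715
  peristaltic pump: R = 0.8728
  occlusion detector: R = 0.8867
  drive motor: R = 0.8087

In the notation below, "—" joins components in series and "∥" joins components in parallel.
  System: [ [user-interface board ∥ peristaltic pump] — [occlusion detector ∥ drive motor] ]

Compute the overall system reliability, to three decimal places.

Parallel (user-interface board and peristaltic pump): 1 − (1 − 0.77150)(1 − 0.87280) = 0.97093
Parallel (occlusion detector and drive motor): 1 − (1 − 0.88670)(1 − 0.80870) = 0.97833
Series ([0.97093] and [0.97833]): 0.97093 × 0.97833 = 0.950

0.950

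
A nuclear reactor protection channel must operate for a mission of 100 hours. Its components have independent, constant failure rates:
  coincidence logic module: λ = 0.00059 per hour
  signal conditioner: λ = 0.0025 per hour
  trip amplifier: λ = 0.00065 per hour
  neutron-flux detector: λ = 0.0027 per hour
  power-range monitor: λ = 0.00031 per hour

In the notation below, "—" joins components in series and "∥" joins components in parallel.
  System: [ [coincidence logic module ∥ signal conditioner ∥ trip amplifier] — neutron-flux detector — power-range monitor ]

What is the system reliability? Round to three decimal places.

0.739

R(coincidence logic module) = exp(−0.00059 × 100) = 0.94271
R(signal conditioner) = exp(−0.0025 × 100) = 0.77880
R(trip amplifier) = exp(−0.00065 × 100) = 0.93707
R(neutron-flux detector) = exp(−0.0027 × 100) = 0.76338
R(power-range monitor) = exp(−0.00031 × 100) = 0.96948
Parallel (coincidence logic module, signal conditioner, and trip amplifier): 1 − (1 − 0.94271)(1 − 0.77880)(1 − 0.93707) = 0.99920
Series ([0.99920], neutron-flux detector, and power-range monitor): 0.99920 × 0.76338 × 0.96948 = 0.739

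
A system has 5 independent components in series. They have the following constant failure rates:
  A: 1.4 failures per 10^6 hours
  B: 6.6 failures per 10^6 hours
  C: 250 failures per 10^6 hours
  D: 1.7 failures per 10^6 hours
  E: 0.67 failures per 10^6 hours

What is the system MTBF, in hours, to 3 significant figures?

Series of exponential components: λ_sys = Σ λ_i
λ_sys = 0.0000014 + 0.0000066 + 0.00025 + 0.0000017 + 0.00000067 = 2.6037e-04 /h
MTBF = 1 / λ_sys = 3840 h

3840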